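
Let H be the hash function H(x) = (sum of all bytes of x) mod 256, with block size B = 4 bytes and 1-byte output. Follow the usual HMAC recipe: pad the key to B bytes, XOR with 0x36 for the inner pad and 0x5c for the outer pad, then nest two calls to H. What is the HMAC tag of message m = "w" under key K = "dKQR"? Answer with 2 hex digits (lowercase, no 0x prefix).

Key "dKQR" = 64 4b 51 52 is exactly B = 4 bytes: K' = 64 4b 51 52.
K' ⊕ ipad = 52 7d 67 64.  K' ⊕ opad = 38 17 0d 0e.
Inner input = (K'⊕ipad) ∥ m = 52 7d 67 64 ∥ 77.
Inner hash: sum = 82+125+103+100+119 = 529; mod 256 = 17 → 11.
Outer input = (K'⊕opad) ∥ inner = 38 17 0d 0e ∥ 11.
Outer hash (tag): sum = 56+23+13+14+17 = 123 → 7b.

7b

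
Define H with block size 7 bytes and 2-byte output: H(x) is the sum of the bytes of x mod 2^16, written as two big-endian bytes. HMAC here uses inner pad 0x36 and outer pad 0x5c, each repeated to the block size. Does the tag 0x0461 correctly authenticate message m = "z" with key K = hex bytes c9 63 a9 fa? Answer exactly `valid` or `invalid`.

valid

Key hex bytes c9 63 a9 fa is 4 bytes ≤ B = 7; zero-pad to 7 bytes: K' = c9 63 a9 fa 00 00 00.
K' ⊕ ipad = ff 55 9f cc 36 36 36; K' ⊕ opad = 95 3f f5 a6 5c 5c 5c.
Inner hash: sum = 255+85+159+204+54+54+54+122 = 987 → 03 db.
Outer hash (recomputed tag): sum = 149+63+245+166+92+92+92+3+219 = 1121 → 04 61.
Recomputed tag = 0461; claimed = 0461 → match.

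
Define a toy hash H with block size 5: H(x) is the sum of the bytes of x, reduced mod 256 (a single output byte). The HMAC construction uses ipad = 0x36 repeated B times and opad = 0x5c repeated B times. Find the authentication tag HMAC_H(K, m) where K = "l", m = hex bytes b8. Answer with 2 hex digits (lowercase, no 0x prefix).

8a

Key "l" = 6c is 1 byte ≤ B = 5; zero-pad to 5 bytes: K' = 6c 00 00 00 00.
K' ⊕ ipad = 5a 36 36 36 36.  K' ⊕ opad = 30 5c 5c 5c 5c.
Inner input = (K'⊕ipad) ∥ m = 5a 36 36 36 36 ∥ b8.
Inner hash: sum = 90+54+54+54+54+184 = 490; mod 256 = 234 → ea.
Outer input = (K'⊕opad) ∥ inner = 30 5c 5c 5c 5c ∥ ea.
Outer hash (tag): sum = 48+92+92+92+92+234 = 650; mod 256 = 138 → 8a.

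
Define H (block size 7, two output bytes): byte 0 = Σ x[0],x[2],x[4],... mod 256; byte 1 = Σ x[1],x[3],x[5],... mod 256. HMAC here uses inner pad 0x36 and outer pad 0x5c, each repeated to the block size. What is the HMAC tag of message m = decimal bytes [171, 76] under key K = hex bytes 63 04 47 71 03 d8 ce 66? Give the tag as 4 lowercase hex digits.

Key hex bytes 63 04 47 71 03 d8 ce 66 is 8 bytes > B = 7, so hash it first: H(key) = 7b b3, then zero-pad to 7 bytes: K' = 7b b3 00 00 00 00 00.
K' ⊕ ipad = 4d 85 36 36 36 36 36.  K' ⊕ opad = 27 ef 5c 5c 5c 5c 5c.
Inner input = (K'⊕ipad) ∥ m = 4d 85 36 36 36 36 36 ∥ ab 4c.
Inner hash: even-index sum = 315 mod 256 = 59; odd-index sum = 412 mod 256 = 156 → 3b 9c.
Outer input = (K'⊕opad) ∥ inner = 27 ef 5c 5c 5c 5c 5c ∥ 3b 9c.
Outer hash (tag): even-index sum = 471 mod 256 = 215; odd-index sum = 482 mod 256 = 226 → d7 e2.

d7e2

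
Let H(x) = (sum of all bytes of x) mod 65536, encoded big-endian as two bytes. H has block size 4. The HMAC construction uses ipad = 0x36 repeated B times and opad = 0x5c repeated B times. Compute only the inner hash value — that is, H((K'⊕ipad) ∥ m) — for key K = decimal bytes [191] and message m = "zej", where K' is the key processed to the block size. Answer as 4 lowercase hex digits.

0274

Key decimal bytes [191] = bf is 1 byte ≤ B = 4; zero-pad to 4 bytes: K' = bf 00 00 00.
K' ⊕ ipad = 89 36 36 36.
Inner input = 89 36 36 36 ∥ 7a 65 6a.
Inner hash: sum = 137+54+54+54+122+101+106 = 628 → 02 74.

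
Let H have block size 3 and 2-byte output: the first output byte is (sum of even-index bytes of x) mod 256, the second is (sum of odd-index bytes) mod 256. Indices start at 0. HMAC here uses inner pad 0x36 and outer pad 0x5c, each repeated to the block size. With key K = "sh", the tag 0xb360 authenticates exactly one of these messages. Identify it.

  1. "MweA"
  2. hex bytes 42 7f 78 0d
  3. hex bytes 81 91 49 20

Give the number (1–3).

3

Key "sh" = 73 68 is 2 bytes ≤ B = 3; zero-pad to 3 bytes: K' = 73 68 00.
K' ⊕ ipad = 45 5e 36; K' ⊕ opad = 2f 34 5c.
m1: inner = H(45 5e 36 4d 77 65 41) = 33 10; tag = H(2f 34 5c 33 10) = 9b67
m2: inner = H(45 5e 36 42 7f 78 0d) = 07 18; tag = H(2f 34 5c 07 18) = a33b
m3: inner = H(45 5e 36 81 91 49 20) = 2c 28; tag = H(2f 34 5c 2c 28) = b360 ← matches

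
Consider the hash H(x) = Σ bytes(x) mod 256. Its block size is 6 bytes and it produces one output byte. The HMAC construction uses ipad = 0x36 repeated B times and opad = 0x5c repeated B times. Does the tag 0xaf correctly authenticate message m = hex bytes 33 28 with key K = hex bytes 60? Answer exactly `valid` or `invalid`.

Key hex bytes 60 is 1 byte ≤ B = 6; zero-pad to 6 bytes: K' = 60 00 00 00 00 00.
K' ⊕ ipad = 56 36 36 36 36 36; K' ⊕ opad = 3c 5c 5c 5c 5c 5c.
Inner hash: sum = 86+54+54+54+54+54+51+40 = 447; mod 256 = 191 → bf.
Outer hash (recomputed tag): sum = 60+92+92+92+92+92+191 = 711; mod 256 = 199 → c7.
Recomputed tag = c7; claimed = af → mismatch.

invalid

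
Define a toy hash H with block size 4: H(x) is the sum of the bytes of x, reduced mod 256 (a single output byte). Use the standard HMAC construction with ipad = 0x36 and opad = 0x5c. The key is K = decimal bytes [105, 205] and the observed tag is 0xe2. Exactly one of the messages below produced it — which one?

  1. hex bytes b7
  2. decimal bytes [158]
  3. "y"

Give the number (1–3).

Key decimal bytes [105, 205] = 69 cd is 2 bytes ≤ B = 4; zero-pad to 4 bytes: K' = 69 cd 00 00.
K' ⊕ ipad = 5f fb 36 36; K' ⊕ opad = 35 91 5c 5c.
m1: inner = H(5f fb 36 36 b7) = 7d; tag = H(35 91 5c 5c 7d) = fb
m2: inner = H(5f fb 36 36 9e) = 64; tag = H(35 91 5c 5c 64) = e2 ← matches
m3: inner = H(5f fb 36 36 79) = 3f; tag = H(35 91 5c 5c 3f) = bd

2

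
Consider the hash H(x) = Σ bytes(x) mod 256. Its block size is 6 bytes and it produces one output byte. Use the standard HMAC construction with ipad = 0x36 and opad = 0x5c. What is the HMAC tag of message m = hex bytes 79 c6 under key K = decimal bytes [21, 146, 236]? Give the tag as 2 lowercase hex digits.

Key decimal bytes [21, 146, 236] = 15 92 ec is 3 bytes ≤ B = 6; zero-pad to 6 bytes: K' = 15 92 ec 00 00 00.
K' ⊕ ipad = 23 a4 da 36 36 36.  K' ⊕ opad = 49 ce b0 5c 5c 5c.
Inner input = (K'⊕ipad) ∥ m = 23 a4 da 36 36 36 ∥ 79 c6.
Inner hash: sum = 35+164+218+54+54+54+121+198 = 898; mod 256 = 130 → 82.
Outer input = (K'⊕opad) ∥ inner = 49 ce b0 5c 5c 5c ∥ 82.
Outer hash (tag): sum = 73+206+176+92+92+92+130 = 861; mod 256 = 93 → 5d.

5d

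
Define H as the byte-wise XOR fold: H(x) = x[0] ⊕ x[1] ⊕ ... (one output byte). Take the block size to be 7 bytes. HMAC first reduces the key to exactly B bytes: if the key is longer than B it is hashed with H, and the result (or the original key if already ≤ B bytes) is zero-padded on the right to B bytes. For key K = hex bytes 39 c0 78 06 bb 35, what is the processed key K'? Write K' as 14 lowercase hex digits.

39c07806bb3500

Key hex bytes 39 c0 78 06 bb 35 is 6 bytes ≤ B = 7; zero-pad to 7 bytes: K' = 39 c0 78 06 bb 35 00.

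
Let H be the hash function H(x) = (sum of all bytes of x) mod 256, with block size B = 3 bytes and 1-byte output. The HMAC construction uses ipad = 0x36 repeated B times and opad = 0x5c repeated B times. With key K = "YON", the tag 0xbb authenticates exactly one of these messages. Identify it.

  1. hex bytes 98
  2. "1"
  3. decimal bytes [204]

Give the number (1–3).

2

Key "YON" = 59 4f 4e is exactly B = 3 bytes: K' = 59 4f 4e.
K' ⊕ ipad = 6f 79 78; K' ⊕ opad = 05 13 12.
m1: inner = H(6f 79 78 98) = f8; tag = H(05 13 12 f8) = 22
m2: inner = H(6f 79 78 31) = 91; tag = H(05 13 12 91) = bb ← matches
m3: inner = H(6f 79 78 cc) = 2c; tag = H(05 13 12 2c) = 56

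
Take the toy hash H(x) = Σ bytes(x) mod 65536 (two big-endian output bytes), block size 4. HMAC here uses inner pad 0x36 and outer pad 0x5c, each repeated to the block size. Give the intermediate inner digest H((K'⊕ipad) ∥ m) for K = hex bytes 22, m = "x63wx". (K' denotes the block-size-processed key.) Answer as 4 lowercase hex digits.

Key hex bytes 22 is 1 byte ≤ B = 4; zero-pad to 4 bytes: K' = 22 00 00 00.
K' ⊕ ipad = 14 36 36 36.
Inner input = 14 36 36 36 ∥ 78 36 33 77 78.
Inner hash: sum = 20+54+54+54+120+54+51+119+120 = 646 → 02 86.

0286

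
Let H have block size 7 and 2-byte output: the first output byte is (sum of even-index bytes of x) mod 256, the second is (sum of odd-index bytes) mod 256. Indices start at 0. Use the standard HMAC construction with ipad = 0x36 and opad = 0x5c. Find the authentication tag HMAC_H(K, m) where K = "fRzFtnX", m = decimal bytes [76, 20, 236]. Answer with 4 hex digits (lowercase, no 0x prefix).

Key "fRzFtnX" = 66 52 7a 46 74 6e 58 is exactly B = 7 bytes: K' = 66 52 7a 46 74 6e 58.
K' ⊕ ipad = 50 64 4c 70 42 58 6e.  K' ⊕ opad = 3a 0e 26 1a 28 32 04.
Inner input = (K'⊕ipad) ∥ m = 50 64 4c 70 42 58 6e ∥ 4c 14 ec.
Inner hash: even-index sum = 352 mod 256 = 96; odd-index sum = 612 mod 256 = 100 → 60 64.
Outer input = (K'⊕opad) ∥ inner = 3a 0e 26 1a 28 32 04 ∥ 60 64.
Outer hash (tag): even-index sum = 240 mod 256 = 240; odd-index sum = 186 mod 256 = 186 → f0 ba.

f0ba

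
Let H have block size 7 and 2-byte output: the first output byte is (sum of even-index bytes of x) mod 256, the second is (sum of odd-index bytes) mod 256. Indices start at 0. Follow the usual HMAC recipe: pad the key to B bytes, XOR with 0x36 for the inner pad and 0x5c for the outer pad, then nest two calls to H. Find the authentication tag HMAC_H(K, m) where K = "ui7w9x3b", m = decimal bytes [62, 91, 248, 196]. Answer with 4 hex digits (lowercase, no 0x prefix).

Key "ui7w9x3b" = 75 69 37 77 39 78 33 62 is 8 bytes > B = 7, so hash it first: H(key) = 18 ba, then zero-pad to 7 bytes: K' = 18 ba 00 00 00 00 00.
K' ⊕ ipad = 2e 8c 36 36 36 36 36.  K' ⊕ opad = 44 e6 5c 5c 5c 5c 5c.
Inner input = (K'⊕ipad) ∥ m = 2e 8c 36 36 36 36 36 ∥ 3e 5b f8 c4.
Inner hash: even-index sum = 495 mod 256 = 239; odd-index sum = 558 mod 256 = 46 → ef 2e.
Outer input = (K'⊕opad) ∥ inner = 44 e6 5c 5c 5c 5c 5c ∥ ef 2e.
Outer hash (tag): even-index sum = 390 mod 256 = 134; odd-index sum = 653 mod 256 = 141 → 86 8d.

868d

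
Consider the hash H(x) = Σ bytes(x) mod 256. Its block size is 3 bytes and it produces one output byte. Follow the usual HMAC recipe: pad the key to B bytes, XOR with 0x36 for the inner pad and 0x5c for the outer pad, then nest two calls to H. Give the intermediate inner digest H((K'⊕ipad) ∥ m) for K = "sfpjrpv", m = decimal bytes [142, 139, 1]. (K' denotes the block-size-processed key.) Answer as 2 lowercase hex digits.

c3

Key "sfpjrpv" = 73 66 70 6a 72 70 76 is 7 bytes > B = 3, so hash it first: H(key) = 0b, then zero-pad to 3 bytes: K' = 0b 00 00.
K' ⊕ ipad = 3d 36 36.
Inner input = 3d 36 36 ∥ 8e 8b 01.
Inner hash: sum = 61+54+54+142+139+1 = 451; mod 256 = 195 → c3.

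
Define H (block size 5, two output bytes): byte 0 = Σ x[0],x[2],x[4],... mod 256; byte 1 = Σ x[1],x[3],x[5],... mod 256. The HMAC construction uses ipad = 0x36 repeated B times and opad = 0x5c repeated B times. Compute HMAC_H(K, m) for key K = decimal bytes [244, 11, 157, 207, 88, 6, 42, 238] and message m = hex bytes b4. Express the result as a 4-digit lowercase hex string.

e97f

Key decimal bytes [244, 11, 157, 207, 88, 6, 42, 238] = f4 0b 9d cf 58 06 2a ee is 8 bytes > B = 5, so hash it first: H(key) = 13 ce, then zero-pad to 5 bytes: K' = 13 ce 00 00 00.
K' ⊕ ipad = 25 f8 36 36 36.  K' ⊕ opad = 4f 92 5c 5c 5c.
Inner input = (K'⊕ipad) ∥ m = 25 f8 36 36 36 ∥ b4.
Inner hash: even-index sum = 145 mod 256 = 145; odd-index sum = 482 mod 256 = 226 → 91 e2.
Outer input = (K'⊕opad) ∥ inner = 4f 92 5c 5c 5c ∥ 91 e2.
Outer hash (tag): even-index sum = 489 mod 256 = 233; odd-index sum = 383 mod 256 = 127 → e9 7f.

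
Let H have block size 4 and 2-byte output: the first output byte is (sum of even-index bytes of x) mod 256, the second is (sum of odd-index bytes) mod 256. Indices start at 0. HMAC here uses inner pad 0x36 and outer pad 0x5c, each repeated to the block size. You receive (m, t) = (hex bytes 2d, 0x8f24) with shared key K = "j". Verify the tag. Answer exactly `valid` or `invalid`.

Key "j" = 6a is 1 byte ≤ B = 4; zero-pad to 4 bytes: K' = 6a 00 00 00.
K' ⊕ ipad = 5c 36 36 36; K' ⊕ opad = 36 5c 5c 5c.
Inner hash: even-index sum = 191 mod 256 = 191; odd-index sum = 108 mod 256 = 108 → bf 6c.
Outer hash (recomputed tag): even-index sum = 337 mod 256 = 81; odd-index sum = 292 mod 256 = 36 → 51 24.
Recomputed tag = 5124; claimed = 8f24 → mismatch.

invalid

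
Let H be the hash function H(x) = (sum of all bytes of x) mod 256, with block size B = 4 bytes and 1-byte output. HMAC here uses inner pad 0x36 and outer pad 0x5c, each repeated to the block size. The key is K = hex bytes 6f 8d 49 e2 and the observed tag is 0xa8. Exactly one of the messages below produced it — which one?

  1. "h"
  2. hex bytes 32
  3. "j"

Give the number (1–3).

3

Key hex bytes 6f 8d 49 e2 is exactly B = 4 bytes: K' = 6f 8d 49 e2.
K' ⊕ ipad = 59 bb 7f d4; K' ⊕ opad = 33 d1 15 be.
m1: inner = H(59 bb 7f d4 68) = cf; tag = H(33 d1 15 be cf) = a6
m2: inner = H(59 bb 7f d4 32) = 99; tag = H(33 d1 15 be 99) = 70
m3: inner = H(59 bb 7f d4 6a) = d1; tag = H(33 d1 15 be d1) = a8 ← matches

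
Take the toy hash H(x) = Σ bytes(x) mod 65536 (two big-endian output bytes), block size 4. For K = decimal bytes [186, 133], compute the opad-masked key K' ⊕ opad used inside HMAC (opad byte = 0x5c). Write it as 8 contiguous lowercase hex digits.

e6d95c5c

Key decimal bytes [186, 133] = ba 85 is 2 bytes ≤ B = 4; zero-pad to 4 bytes: K' = ba 85 00 00.
XOR each byte with 0x5c: ba⊕5c=e6, 85⊕5c=d9, 00⊕5c=5c, 00⊕5c=5c.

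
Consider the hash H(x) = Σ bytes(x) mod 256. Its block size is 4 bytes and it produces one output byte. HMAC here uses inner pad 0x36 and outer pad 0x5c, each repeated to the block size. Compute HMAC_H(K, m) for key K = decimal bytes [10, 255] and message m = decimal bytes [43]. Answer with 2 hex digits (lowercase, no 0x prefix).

Key decimal bytes [10, 255] = 0a ff is 2 bytes ≤ B = 4; zero-pad to 4 bytes: K' = 0a ff 00 00.
K' ⊕ ipad = 3c c9 36 36.  K' ⊕ opad = 56 a3 5c 5c.
Inner input = (K'⊕ipad) ∥ m = 3c c9 36 36 ∥ 2b.
Inner hash: sum = 60+201+54+54+43 = 412; mod 256 = 156 → 9c.
Outer input = (K'⊕opad) ∥ inner = 56 a3 5c 5c ∥ 9c.
Outer hash (tag): sum = 86+163+92+92+156 = 589; mod 256 = 77 → 4d.

4d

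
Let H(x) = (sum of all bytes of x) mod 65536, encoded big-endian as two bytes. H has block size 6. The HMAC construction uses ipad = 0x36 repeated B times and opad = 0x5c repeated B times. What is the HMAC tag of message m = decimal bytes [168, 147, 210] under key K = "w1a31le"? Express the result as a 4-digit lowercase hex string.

0254

Key "w1a31le" = 77 31 61 33 31 6c 65 is 7 bytes > B = 6, so hash it first: H(key) = 02 3e, then zero-pad to 6 bytes: K' = 02 3e 00 00 00 00.
K' ⊕ ipad = 34 08 36 36 36 36.  K' ⊕ opad = 5e 62 5c 5c 5c 5c.
Inner input = (K'⊕ipad) ∥ m = 34 08 36 36 36 36 ∥ a8 93 d2.
Inner hash: sum = 52+8+54+54+54+54+168+147+210 = 801 → 03 21.
Outer input = (K'⊕opad) ∥ inner = 5e 62 5c 5c 5c 5c ∥ 03 21.
Outer hash (tag): sum = 94+98+92+92+92+92+3+33 = 596 → 02 54.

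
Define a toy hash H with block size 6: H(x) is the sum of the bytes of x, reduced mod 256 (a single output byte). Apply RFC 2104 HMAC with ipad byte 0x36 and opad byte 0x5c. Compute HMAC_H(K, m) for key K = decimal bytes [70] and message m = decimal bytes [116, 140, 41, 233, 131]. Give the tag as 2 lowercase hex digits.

f9

Key decimal bytes [70] = 46 is 1 byte ≤ B = 6; zero-pad to 6 bytes: K' = 46 00 00 00 00 00.
K' ⊕ ipad = 70 36 36 36 36 36.  K' ⊕ opad = 1a 5c 5c 5c 5c 5c.
Inner input = (K'⊕ipad) ∥ m = 70 36 36 36 36 36 ∥ 74 8c 29 e9 83.
Inner hash: sum = 112+54+54+54+54+54+116+140+41+233+131 = 1043; mod 256 = 19 → 13.
Outer input = (K'⊕opad) ∥ inner = 1a 5c 5c 5c 5c 5c ∥ 13.
Outer hash (tag): sum = 26+92+92+92+92+92+19 = 505; mod 256 = 249 → f9.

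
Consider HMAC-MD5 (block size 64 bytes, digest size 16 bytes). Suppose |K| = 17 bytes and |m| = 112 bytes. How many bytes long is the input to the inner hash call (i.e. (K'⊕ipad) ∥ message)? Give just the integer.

Key is 17 ≤ 64 bytes, zero-padded: |K'| = 64.
Inner input = (K'⊕ipad) ∥ m → 64 + 112 = 176 bytes.

176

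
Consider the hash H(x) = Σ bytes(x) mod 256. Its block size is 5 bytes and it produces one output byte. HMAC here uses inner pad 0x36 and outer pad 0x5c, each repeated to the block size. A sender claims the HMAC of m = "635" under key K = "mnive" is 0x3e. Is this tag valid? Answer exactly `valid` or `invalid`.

Key "mnive" = 6d 6e 69 76 65 is exactly B = 5 bytes: K' = 6d 6e 69 76 65.
K' ⊕ ipad = 5b 58 5f 40 53; K' ⊕ opad = 31 32 35 2a 39.
Inner hash: sum = 91+88+95+64+83+54+51+53 = 579; mod 256 = 67 → 43.
Outer hash (recomputed tag): sum = 49+50+53+42+57+67 = 318; mod 256 = 62 → 3e.
Recomputed tag = 3e; claimed = 3e → match.

valid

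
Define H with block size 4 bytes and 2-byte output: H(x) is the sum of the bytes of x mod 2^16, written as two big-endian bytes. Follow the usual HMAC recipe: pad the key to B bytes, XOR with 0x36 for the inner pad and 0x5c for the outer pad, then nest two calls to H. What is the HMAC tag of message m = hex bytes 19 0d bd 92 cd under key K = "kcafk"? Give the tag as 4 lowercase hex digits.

Key "kcafk" = 6b 63 61 66 6b is 5 bytes > B = 4, so hash it first: H(key) = 02 00, then zero-pad to 4 bytes: K' = 02 00 00 00.
K' ⊕ ipad = 34 36 36 36.  K' ⊕ opad = 5e 5c 5c 5c.
Inner input = (K'⊕ipad) ∥ m = 34 36 36 36 ∥ 19 0d bd 92 cd.
Inner hash: sum = 52+54+54+54+25+13+189+146+205 = 792 → 03 18.
Outer input = (K'⊕opad) ∥ inner = 5e 5c 5c 5c ∥ 03 18.
Outer hash (tag): sum = 94+92+92+92+3+24 = 397 → 01 8d.

018d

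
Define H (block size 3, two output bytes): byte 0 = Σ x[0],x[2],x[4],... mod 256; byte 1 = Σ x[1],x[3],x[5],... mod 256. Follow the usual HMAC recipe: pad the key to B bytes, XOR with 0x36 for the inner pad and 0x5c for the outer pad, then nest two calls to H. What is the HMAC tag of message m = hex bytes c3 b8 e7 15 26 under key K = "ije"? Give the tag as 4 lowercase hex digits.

9ab5

Key "ije" = 69 6a 65 is exactly B = 3 bytes: K' = 69 6a 65.
K' ⊕ ipad = 5f 5c 53.  K' ⊕ opad = 35 36 39.
Inner input = (K'⊕ipad) ∥ m = 5f 5c 53 ∥ c3 b8 e7 15 26.
Inner hash: even-index sum = 383 mod 256 = 127; odd-index sum = 556 mod 256 = 44 → 7f 2c.
Outer input = (K'⊕opad) ∥ inner = 35 36 39 ∥ 7f 2c.
Outer hash (tag): even-index sum = 154 mod 256 = 154; odd-index sum = 181 mod 256 = 181 → 9a b5.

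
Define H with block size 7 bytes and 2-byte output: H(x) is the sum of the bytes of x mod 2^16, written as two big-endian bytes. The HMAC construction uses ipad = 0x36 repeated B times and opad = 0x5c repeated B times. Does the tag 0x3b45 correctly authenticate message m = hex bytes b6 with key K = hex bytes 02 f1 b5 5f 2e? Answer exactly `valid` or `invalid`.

invalid

Key hex bytes 02 f1 b5 5f 2e is 5 bytes ≤ B = 7; zero-pad to 7 bytes: K' = 02 f1 b5 5f 2e 00 00.
K' ⊕ ipad = 34 c7 83 69 18 36 36; K' ⊕ opad = 5e ad e9 03 72 5c 5c.
Inner hash: sum = 52+199+131+105+24+54+54+182 = 801 → 03 21.
Outer hash (recomputed tag): sum = 94+173+233+3+114+92+92+3+33 = 837 → 03 45.
Recomputed tag = 0345; claimed = 3b45 → mismatch.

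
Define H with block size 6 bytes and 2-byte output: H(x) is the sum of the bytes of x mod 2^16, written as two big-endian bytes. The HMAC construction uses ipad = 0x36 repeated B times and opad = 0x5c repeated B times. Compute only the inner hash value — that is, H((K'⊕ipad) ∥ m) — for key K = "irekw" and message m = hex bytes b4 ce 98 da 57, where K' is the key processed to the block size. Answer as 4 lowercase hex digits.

0515

Key "irekw" = 69 72 65 6b 77 is 5 bytes ≤ B = 6; zero-pad to 6 bytes: K' = 69 72 65 6b 77 00.
K' ⊕ ipad = 5f 44 53 5d 41 36.
Inner input = 5f 44 53 5d 41 36 ∥ b4 ce 98 da 57.
Inner hash: sum = 95+68+83+93+65+54+180+206+152+218+87 = 1301 → 05 15.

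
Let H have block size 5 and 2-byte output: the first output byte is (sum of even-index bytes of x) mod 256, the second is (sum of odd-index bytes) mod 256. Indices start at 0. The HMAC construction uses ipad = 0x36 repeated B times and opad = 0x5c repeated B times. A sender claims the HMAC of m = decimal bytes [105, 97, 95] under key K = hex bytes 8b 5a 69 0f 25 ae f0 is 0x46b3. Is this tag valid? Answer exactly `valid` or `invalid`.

Key hex bytes 8b 5a 69 0f 25 ae f0 is 7 bytes > B = 5, so hash it first: H(key) = 09 17, then zero-pad to 5 bytes: K' = 09 17 00 00 00.
K' ⊕ ipad = 3f 21 36 36 36; K' ⊕ opad = 55 4b 5c 5c 5c.
Inner hash: even-index sum = 268 mod 256 = 12; odd-index sum = 287 mod 256 = 31 → 0c 1f.
Outer hash (recomputed tag): even-index sum = 300 mod 256 = 44; odd-index sum = 179 mod 256 = 179 → 2c b3.
Recomputed tag = 2cb3; claimed = 46b3 → mismatch.

invalid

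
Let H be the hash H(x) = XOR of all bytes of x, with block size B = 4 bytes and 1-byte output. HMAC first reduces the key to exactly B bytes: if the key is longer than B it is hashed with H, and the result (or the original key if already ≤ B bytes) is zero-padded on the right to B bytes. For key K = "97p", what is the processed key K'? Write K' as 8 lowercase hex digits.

Key "97p" = 39 37 70 is 3 bytes ≤ B = 4; zero-pad to 4 bytes: K' = 39 37 70 00.

39377000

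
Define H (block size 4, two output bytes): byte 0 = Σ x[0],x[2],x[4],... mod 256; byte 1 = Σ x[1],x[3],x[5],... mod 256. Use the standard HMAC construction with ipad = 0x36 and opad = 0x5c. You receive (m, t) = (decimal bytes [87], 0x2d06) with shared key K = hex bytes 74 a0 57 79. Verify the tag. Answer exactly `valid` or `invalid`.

Key hex bytes 74 a0 57 79 is exactly B = 4 bytes: K' = 74 a0 57 79.
K' ⊕ ipad = 42 96 61 4f; K' ⊕ opad = 28 fc 0b 25.
Inner hash: even-index sum = 250 mod 256 = 250; odd-index sum = 229 mod 256 = 229 → fa e5.
Outer hash (recomputed tag): even-index sum = 301 mod 256 = 45; odd-index sum = 518 mod 256 = 6 → 2d 06.
Recomputed tag = 2d06; claimed = 2d06 → match.

valid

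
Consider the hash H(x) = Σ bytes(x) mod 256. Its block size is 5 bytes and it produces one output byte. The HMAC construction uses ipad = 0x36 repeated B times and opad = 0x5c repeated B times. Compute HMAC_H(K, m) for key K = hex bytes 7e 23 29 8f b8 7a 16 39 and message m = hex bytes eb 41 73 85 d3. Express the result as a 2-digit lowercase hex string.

Key hex bytes 7e 23 29 8f b8 7a 16 39 is 8 bytes > B = 5, so hash it first: H(key) = da, then zero-pad to 5 bytes: K' = da 00 00 00 00.
K' ⊕ ipad = ec 36 36 36 36.  K' ⊕ opad = 86 5c 5c 5c 5c.
Inner input = (K'⊕ipad) ∥ m = ec 36 36 36 36 ∥ eb 41 73 85 d3.
Inner hash: sum = 236+54+54+54+54+235+65+115+133+211 = 1211; mod 256 = 187 → bb.
Outer input = (K'⊕opad) ∥ inner = 86 5c 5c 5c 5c ∥ bb.
Outer hash (tag): sum = 134+92+92+92+92+187 = 689; mod 256 = 177 → b1.

b1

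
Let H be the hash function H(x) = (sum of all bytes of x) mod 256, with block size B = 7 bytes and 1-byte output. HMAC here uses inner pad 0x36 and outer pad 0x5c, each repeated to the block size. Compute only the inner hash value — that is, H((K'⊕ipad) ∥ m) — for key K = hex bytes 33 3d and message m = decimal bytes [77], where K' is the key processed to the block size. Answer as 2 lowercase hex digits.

Key hex bytes 33 3d is 2 bytes ≤ B = 7; zero-pad to 7 bytes: K' = 33 3d 00 00 00 00 00.
K' ⊕ ipad = 05 0b 36 36 36 36 36.
Inner input = 05 0b 36 36 36 36 36 ∥ 4d.
Inner hash: sum = 5+11+54+54+54+54+54+77 = 363; mod 256 = 107 → 6b.

6b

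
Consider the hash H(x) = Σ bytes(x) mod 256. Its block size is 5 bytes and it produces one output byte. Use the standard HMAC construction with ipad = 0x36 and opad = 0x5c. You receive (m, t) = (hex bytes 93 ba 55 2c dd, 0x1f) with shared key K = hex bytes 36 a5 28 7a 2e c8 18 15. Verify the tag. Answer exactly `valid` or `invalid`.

Key hex bytes 36 a5 28 7a 2e c8 18 15 is 8 bytes > B = 5, so hash it first: H(key) = a0, then zero-pad to 5 bytes: K' = a0 00 00 00 00.
K' ⊕ ipad = 96 36 36 36 36; K' ⊕ opad = fc 5c 5c 5c 5c.
Inner hash: sum = 150+54+54+54+54+147+186+85+44+221 = 1049; mod 256 = 25 → 19.
Outer hash (recomputed tag): sum = 252+92+92+92+92+25 = 645; mod 256 = 133 → 85.
Recomputed tag = 85; claimed = 1f → mismatch.

invalid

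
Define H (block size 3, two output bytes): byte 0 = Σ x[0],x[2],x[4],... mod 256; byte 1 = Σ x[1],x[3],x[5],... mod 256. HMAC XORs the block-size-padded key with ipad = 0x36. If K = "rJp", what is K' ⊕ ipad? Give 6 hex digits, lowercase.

Key "rJp" = 72 4a 70 is exactly B = 3 bytes: K' = 72 4a 70.
XOR each byte with 0x36: 72⊕36=44, 4a⊕36=7c, 70⊕36=46.

447c46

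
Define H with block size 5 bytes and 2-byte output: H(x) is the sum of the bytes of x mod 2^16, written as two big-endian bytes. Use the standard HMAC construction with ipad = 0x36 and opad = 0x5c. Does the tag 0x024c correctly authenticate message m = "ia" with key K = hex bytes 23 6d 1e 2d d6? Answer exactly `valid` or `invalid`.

valid

Key hex bytes 23 6d 1e 2d d6 is exactly B = 5 bytes: K' = 23 6d 1e 2d d6.
K' ⊕ ipad = 15 5b 28 1b e0; K' ⊕ opad = 7f 31 42 71 8a.
Inner hash: sum = 21+91+40+27+224+105+97 = 605 → 02 5d.
Outer hash (recomputed tag): sum = 127+49+66+113+138+2+93 = 588 → 02 4c.
Recomputed tag = 024c; claimed = 024c → match.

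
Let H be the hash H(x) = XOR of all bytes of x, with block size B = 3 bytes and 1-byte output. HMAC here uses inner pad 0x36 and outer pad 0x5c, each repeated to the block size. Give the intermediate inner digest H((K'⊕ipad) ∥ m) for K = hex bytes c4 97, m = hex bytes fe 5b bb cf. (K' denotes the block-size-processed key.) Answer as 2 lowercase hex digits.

b4

Key hex bytes c4 97 is 2 bytes ≤ B = 3; zero-pad to 3 bytes: K' = c4 97 00.
K' ⊕ ipad = f2 a1 36.
Inner input = f2 a1 36 ∥ fe 5b bb cf.
Inner hash: XOR f2⊕a1⊕36⊕fe⊕5b⊕bb⊕cf = b4.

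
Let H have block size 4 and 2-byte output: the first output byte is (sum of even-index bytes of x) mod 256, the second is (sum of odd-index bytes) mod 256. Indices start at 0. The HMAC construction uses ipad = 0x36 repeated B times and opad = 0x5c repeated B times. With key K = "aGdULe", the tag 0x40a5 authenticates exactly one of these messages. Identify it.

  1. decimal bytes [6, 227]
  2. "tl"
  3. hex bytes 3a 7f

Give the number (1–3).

3

Key "aGdULe" = 61 47 64 55 4c 65 is 6 bytes > B = 4, so hash it first: H(key) = 11 01, then zero-pad to 4 bytes: K' = 11 01 00 00.
K' ⊕ ipad = 27 37 36 36; K' ⊕ opad = 4d 5d 5c 5c.
m1: inner = H(27 37 36 36 06 e3) = 63 50; tag = H(4d 5d 5c 5c 63 50) = 0c09
m2: inner = H(27 37 36 36 74 6c) = d1 d9; tag = H(4d 5d 5c 5c d1 d9) = 7a92
m3: inner = H(27 37 36 36 3a 7f) = 97 ec; tag = H(4d 5d 5c 5c 97 ec) = 40a5 ← matches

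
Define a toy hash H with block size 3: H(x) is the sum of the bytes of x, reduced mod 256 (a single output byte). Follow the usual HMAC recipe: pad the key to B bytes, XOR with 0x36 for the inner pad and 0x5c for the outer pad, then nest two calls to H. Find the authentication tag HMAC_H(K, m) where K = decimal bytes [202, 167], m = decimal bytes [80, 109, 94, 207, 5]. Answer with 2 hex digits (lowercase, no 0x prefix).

Key decimal bytes [202, 167] = ca a7 is 2 bytes ≤ B = 3; zero-pad to 3 bytes: K' = ca a7 00.
K' ⊕ ipad = fc 91 36.  K' ⊕ opad = 96 fb 5c.
Inner input = (K'⊕ipad) ∥ m = fc 91 36 ∥ 50 6d 5e cf 05.
Inner hash: sum = 252+145+54+80+109+94+207+5 = 946; mod 256 = 178 → b2.
Outer input = (K'⊕opad) ∥ inner = 96 fb 5c ∥ b2.
Outer hash (tag): sum = 150+251+92+178 = 671; mod 256 = 159 → 9f.

9f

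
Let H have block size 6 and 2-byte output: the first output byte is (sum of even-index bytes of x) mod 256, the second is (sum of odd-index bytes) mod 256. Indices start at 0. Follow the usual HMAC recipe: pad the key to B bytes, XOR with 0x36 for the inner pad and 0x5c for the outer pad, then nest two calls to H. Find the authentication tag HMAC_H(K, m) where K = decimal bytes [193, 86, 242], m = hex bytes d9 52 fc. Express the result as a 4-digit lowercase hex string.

6de0

Key decimal bytes [193, 86, 242] = c1 56 f2 is 3 bytes ≤ B = 6; zero-pad to 6 bytes: K' = c1 56 f2 00 00 00.
K' ⊕ ipad = f7 60 c4 36 36 36.  K' ⊕ opad = 9d 0a ae 5c 5c 5c.
Inner input = (K'⊕ipad) ∥ m = f7 60 c4 36 36 36 ∥ d9 52 fc.
Inner hash: even-index sum = 966 mod 256 = 198; odd-index sum = 286 mod 256 = 30 → c6 1e.
Outer input = (K'⊕opad) ∥ inner = 9d 0a ae 5c 5c 5c ∥ c6 1e.
Outer hash (tag): even-index sum = 621 mod 256 = 109; odd-index sum = 224 mod 256 = 224 → 6d e0.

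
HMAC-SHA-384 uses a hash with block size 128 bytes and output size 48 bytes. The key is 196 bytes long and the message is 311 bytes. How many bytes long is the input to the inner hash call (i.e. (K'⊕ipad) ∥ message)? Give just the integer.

439

Key is 196 > 128 bytes, so it is hashed to 48 bytes then zero-padded to 128: |K'| = 128.
Inner input = (K'⊕ipad) ∥ m → 128 + 311 = 439 bytes.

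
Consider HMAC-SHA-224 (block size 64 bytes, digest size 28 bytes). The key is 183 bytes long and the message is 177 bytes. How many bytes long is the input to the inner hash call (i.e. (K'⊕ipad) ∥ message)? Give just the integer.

241

Key is 183 > 64 bytes, so it is hashed to 28 bytes then zero-padded to 64: |K'| = 64.
Inner input = (K'⊕ipad) ∥ m → 64 + 177 = 241 bytes.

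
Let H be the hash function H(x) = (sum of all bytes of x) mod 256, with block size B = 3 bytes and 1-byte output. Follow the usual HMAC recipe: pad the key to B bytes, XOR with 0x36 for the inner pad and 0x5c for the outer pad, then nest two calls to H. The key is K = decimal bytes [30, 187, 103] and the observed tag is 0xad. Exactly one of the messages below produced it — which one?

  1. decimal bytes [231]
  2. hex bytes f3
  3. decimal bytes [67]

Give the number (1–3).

Key decimal bytes [30, 187, 103] = 1e bb 67 is exactly B = 3 bytes: K' = 1e bb 67.
K' ⊕ ipad = 28 8d 51; K' ⊕ opad = 42 e7 3b.
m1: inner = H(28 8d 51 e7) = ed; tag = H(42 e7 3b ed) = 51
m2: inner = H(28 8d 51 f3) = f9; tag = H(42 e7 3b f9) = 5d
m3: inner = H(28 8d 51 43) = 49; tag = H(42 e7 3b 49) = ad ← matches

3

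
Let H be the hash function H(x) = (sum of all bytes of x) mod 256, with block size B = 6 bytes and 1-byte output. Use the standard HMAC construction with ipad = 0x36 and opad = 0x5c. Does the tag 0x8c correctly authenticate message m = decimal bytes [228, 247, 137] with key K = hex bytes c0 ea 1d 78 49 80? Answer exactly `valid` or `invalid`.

Key hex bytes c0 ea 1d 78 49 80 is exactly B = 6 bytes: K' = c0 ea 1d 78 49 80.
K' ⊕ ipad = f6 dc 2b 4e 7f b6; K' ⊕ opad = 9c b6 41 24 15 dc.
Inner hash: sum = 246+220+43+78+127+182+228+247+137 = 1508; mod 256 = 228 → e4.
Outer hash (recomputed tag): sum = 156+182+65+36+21+220+228 = 908; mod 256 = 140 → 8c.
Recomputed tag = 8c; claimed = 8c → match.

valid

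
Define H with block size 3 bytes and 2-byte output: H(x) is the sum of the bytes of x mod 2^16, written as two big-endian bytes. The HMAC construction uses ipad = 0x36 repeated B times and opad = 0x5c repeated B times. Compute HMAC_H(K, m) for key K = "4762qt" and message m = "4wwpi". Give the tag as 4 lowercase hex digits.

Key "4762qt" = 34 37 36 32 71 74 is 6 bytes > B = 3, so hash it first: H(key) = 01 b8, then zero-pad to 3 bytes: K' = 01 b8 00.
K' ⊕ ipad = 37 8e 36.  K' ⊕ opad = 5d e4 5c.
Inner input = (K'⊕ipad) ∥ m = 37 8e 36 ∥ 34 77 77 70 69.
Inner hash: sum = 55+142+54+52+119+119+112+105 = 758 → 02 f6.
Outer input = (K'⊕opad) ∥ inner = 5d e4 5c ∥ 02 f6.
Outer hash (tag): sum = 93+228+92+2+246 = 661 → 02 95.

0295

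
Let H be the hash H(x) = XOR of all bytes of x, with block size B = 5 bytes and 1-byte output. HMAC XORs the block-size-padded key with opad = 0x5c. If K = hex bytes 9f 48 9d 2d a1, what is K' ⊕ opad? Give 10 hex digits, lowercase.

c314c171fd

Key hex bytes 9f 48 9d 2d a1 is exactly B = 5 bytes: K' = 9f 48 9d 2d a1.
XOR each byte with 0x5c: 9f⊕5c=c3, 48⊕5c=14, 9d⊕5c=c1, 2d⊕5c=71, a1⊕5c=fd.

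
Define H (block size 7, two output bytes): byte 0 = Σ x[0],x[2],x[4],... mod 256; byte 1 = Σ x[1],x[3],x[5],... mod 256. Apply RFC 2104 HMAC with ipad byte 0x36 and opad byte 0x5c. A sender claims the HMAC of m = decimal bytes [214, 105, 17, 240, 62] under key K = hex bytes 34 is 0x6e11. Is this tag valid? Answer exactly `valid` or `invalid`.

invalid

Key hex bytes 34 is 1 byte ≤ B = 7; zero-pad to 7 bytes: K' = 34 00 00 00 00 00 00.
K' ⊕ ipad = 02 36 36 36 36 36 36; K' ⊕ opad = 68 5c 5c 5c 5c 5c 5c.
Inner hash: even-index sum = 509 mod 256 = 253; odd-index sum = 455 mod 256 = 199 → fd c7.
Outer hash (recomputed tag): even-index sum = 579 mod 256 = 67; odd-index sum = 529 mod 256 = 17 → 43 11.
Recomputed tag = 4311; claimed = 6e11 → mismatch.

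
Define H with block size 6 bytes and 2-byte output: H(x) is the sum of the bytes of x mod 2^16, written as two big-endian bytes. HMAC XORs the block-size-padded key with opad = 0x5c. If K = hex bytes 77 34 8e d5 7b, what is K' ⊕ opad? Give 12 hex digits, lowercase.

2b68d289275c

Key hex bytes 77 34 8e d5 7b is 5 bytes ≤ B = 6; zero-pad to 6 bytes: K' = 77 34 8e d5 7b 00.
XOR each byte with 0x5c: 77⊕5c=2b, 34⊕5c=68, 8e⊕5c=d2, d5⊕5c=89, 7b⊕5c=27, 00⊕5c=5c.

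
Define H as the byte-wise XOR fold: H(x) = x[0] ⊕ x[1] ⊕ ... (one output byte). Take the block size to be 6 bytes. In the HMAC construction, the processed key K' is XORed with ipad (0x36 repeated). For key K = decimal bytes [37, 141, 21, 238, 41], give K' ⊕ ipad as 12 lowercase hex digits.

Key decimal bytes [37, 141, 21, 238, 41] = 25 8d 15 ee 29 is 5 bytes ≤ B = 6; zero-pad to 6 bytes: K' = 25 8d 15 ee 29 00.
XOR each byte with 0x36: 25⊕36=13, 8d⊕36=bb, 15⊕36=23, ee⊕36=d8, 29⊕36=1f, 00⊕36=36.

13bb23d81f36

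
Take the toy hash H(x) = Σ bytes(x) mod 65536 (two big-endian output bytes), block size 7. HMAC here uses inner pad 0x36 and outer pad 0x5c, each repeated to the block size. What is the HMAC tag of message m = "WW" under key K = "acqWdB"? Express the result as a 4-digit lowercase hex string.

Key "acqWdB" = 61 63 71 57 64 42 is 6 bytes ≤ B = 7; zero-pad to 7 bytes: K' = 61 63 71 57 64 42 00.
K' ⊕ ipad = 57 55 47 61 52 74 36.  K' ⊕ opad = 3d 3f 2d 0b 38 1e 5c.
Inner input = (K'⊕ipad) ∥ m = 57 55 47 61 52 74 36 ∥ 57 57.
Inner hash: sum = 87+85+71+97+82+116+54+87+87 = 766 → 02 fe.
Outer input = (K'⊕opad) ∥ inner = 3d 3f 2d 0b 38 1e 5c ∥ 02 fe.
Outer hash (tag): sum = 61+63+45+11+56+30+92+2+254 = 614 → 02 66.

0266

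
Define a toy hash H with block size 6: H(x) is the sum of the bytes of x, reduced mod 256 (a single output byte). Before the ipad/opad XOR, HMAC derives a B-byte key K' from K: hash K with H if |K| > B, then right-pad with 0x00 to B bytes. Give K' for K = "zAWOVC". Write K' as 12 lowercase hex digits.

7a41574f5643

Key "zAWOVC" = 7a 41 57 4f 56 43 is exactly B = 6 bytes: K' = 7a 41 57 4f 56 43.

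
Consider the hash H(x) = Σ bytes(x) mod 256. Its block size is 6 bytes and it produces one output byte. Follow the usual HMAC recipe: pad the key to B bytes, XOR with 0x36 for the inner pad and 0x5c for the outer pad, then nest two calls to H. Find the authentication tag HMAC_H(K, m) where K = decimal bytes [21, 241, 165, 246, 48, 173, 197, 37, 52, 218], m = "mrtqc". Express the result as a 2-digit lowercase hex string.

6b

Key decimal bytes [21, 241, 165, 246, 48, 173, 197, 37, 52, 218] = 15 f1 a5 f6 30 ad c5 25 34 da is 10 bytes > B = 6, so hash it first: H(key) = 76, then zero-pad to 6 bytes: K' = 76 00 00 00 00 00.
K' ⊕ ipad = 40 36 36 36 36 36.  K' ⊕ opad = 2a 5c 5c 5c 5c 5c.
Inner input = (K'⊕ipad) ∥ m = 40 36 36 36 36 36 ∥ 6d 72 74 71 63.
Inner hash: sum = 64+54+54+54+54+54+109+114+116+113+99 = 885; mod 256 = 117 → 75.
Outer input = (K'⊕opad) ∥ inner = 2a 5c 5c 5c 5c 5c ∥ 75.
Outer hash (tag): sum = 42+92+92+92+92+92+117 = 619; mod 256 = 107 → 6b.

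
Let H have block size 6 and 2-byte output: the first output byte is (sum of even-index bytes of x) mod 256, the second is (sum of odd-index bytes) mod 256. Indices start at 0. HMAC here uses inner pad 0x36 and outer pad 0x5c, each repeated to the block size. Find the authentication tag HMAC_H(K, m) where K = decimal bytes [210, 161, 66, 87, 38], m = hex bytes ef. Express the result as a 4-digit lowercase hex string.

7d92

Key decimal bytes [210, 161, 66, 87, 38] = d2 a1 42 57 26 is 5 bytes ≤ B = 6; zero-pad to 6 bytes: K' = d2 a1 42 57 26 00.
K' ⊕ ipad = e4 97 74 61 10 36.  K' ⊕ opad = 8e fd 1e 0b 7a 5c.
Inner input = (K'⊕ipad) ∥ m = e4 97 74 61 10 36 ∥ ef.
Inner hash: even-index sum = 599 mod 256 = 87; odd-index sum = 302 mod 256 = 46 → 57 2e.
Outer input = (K'⊕opad) ∥ inner = 8e fd 1e 0b 7a 5c ∥ 57 2e.
Outer hash (tag): even-index sum = 381 mod 256 = 125; odd-index sum = 402 mod 256 = 146 → 7d 92.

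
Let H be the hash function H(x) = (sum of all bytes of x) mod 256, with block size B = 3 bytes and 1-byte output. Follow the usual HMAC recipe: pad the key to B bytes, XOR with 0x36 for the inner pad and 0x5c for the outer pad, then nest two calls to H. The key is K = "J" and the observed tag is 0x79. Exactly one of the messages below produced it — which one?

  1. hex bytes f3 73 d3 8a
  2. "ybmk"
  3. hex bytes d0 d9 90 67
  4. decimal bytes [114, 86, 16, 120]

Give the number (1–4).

1

Key "J" = 4a is 1 byte ≤ B = 3; zero-pad to 3 bytes: K' = 4a 00 00.
K' ⊕ ipad = 7c 36 36; K' ⊕ opad = 16 5c 5c.
m1: inner = H(7c 36 36 f3 73 d3 8a) = ab; tag = H(16 5c 5c ab) = 79 ← matches
m2: inner = H(7c 36 36 79 62 6d 6b) = 9b; tag = H(16 5c 5c 9b) = 69
m3: inner = H(7c 36 36 d0 d9 90 67) = 88; tag = H(16 5c 5c 88) = 56
m4: inner = H(7c 36 36 72 56 10 78) = 38; tag = H(16 5c 5c 38) = 06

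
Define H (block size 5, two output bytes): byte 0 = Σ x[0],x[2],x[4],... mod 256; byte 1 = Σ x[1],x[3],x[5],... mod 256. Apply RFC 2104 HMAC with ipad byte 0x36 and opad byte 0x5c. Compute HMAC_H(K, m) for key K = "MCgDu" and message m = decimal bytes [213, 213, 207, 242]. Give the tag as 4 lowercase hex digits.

Key "MCgDu" = 4d 43 67 44 75 is exactly B = 5 bytes: K' = 4d 43 67 44 75.
K' ⊕ ipad = 7b 75 51 72 43.  K' ⊕ opad = 11 1f 3b 18 29.
Inner input = (K'⊕ipad) ∥ m = 7b 75 51 72 43 ∥ d5 d5 cf f2.
Inner hash: even-index sum = 726 mod 256 = 214; odd-index sum = 651 mod 256 = 139 → d6 8b.
Outer input = (K'⊕opad) ∥ inner = 11 1f 3b 18 29 ∥ d6 8b.
Outer hash (tag): even-index sum = 256 mod 256 = 0; odd-index sum = 269 mod 256 = 13 → 00 0d.

000d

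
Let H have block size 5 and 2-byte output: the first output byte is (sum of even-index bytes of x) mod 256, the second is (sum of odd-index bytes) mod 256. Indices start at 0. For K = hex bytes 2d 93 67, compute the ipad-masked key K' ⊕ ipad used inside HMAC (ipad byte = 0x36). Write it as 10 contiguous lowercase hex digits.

Key hex bytes 2d 93 67 is 3 bytes ≤ B = 5; zero-pad to 5 bytes: K' = 2d 93 67 00 00.
XOR each byte with 0x36: 2d⊕36=1b, 93⊕36=a5, 67⊕36=51, 00⊕36=36, 00⊕36=36.

1ba5513636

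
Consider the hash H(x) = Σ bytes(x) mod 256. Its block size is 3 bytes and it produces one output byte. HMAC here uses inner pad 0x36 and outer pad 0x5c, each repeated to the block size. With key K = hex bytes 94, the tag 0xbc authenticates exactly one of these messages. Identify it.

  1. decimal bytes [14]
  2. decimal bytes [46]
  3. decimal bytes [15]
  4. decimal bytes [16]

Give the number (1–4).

Key hex bytes 94 is 1 byte ≤ B = 3; zero-pad to 3 bytes: K' = 94 00 00.
K' ⊕ ipad = a2 36 36; K' ⊕ opad = c8 5c 5c.
m1: inner = H(a2 36 36 0e) = 1c; tag = H(c8 5c 5c 1c) = 9c
m2: inner = H(a2 36 36 2e) = 3c; tag = H(c8 5c 5c 3c) = bc ← matches
m3: inner = H(a2 36 36 0f) = 1d; tag = H(c8 5c 5c 1d) = 9d
m4: inner = H(a2 36 36 10) = 1e; tag = H(c8 5c 5c 1e) = 9e

2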